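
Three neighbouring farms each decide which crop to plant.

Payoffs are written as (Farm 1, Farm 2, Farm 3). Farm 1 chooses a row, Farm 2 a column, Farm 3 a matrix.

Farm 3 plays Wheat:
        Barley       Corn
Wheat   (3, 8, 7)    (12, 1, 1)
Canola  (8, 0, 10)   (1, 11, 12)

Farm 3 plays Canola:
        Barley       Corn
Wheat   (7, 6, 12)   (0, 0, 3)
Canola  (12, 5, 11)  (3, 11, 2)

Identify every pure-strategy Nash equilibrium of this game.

none

Farm 1 against (Barley, Wheat): payoffs 3, 8 → best response Canola.
Farm 1 against (Barley, Canola): payoffs 7, 12 → best response Canola.
Farm 1 against (Corn, Wheat): payoffs 12, 1 → best response Wheat.
Farm 1 against (Corn, Canola): payoffs 0, 3 → best response Canola.
Farm 2 against (Wheat, Wheat): payoffs 8, 1 → best response Barley.
Farm 2 against (Wheat, Canola): payoffs 6, 0 → best response Barley.
Farm 2 against (Canola, Wheat): payoffs 0, 11 → best response Corn.
Farm 2 against (Canola, Canola): payoffs 5, 11 → best response Corn.
Farm 3 against (Wheat, Barley): payoffs 7, 12 → best response Canola.
Farm 3 against (Wheat, Corn): payoffs 1, 3 → best response Canola.
Farm 3 against (Canola, Barley): payoffs 10, 11 → best response Canola.
Farm 3 against (Canola, Corn): payoffs 12, 2 → best response Wheat.
No profile is a mutual best response for all players.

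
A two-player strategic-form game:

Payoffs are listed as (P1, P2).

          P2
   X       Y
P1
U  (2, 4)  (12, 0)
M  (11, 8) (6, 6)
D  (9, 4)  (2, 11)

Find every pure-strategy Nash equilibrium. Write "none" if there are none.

(M, X)

For each strategy profile, look for a profitable unilateral deviation.
(U, X): P1 can switch to M (2 → 11). Not NE.
(U, Y): P2 can switch to X (0 → 4). Not NE.
(M, X): P1 gets 11, best alternative 9; P2 gets 8, best alternative 6. No profitable deviation — NE.
(M, Y): P1 can switch to U (6 → 12). Not NE.
(D, X): P1 can switch to M (9 → 11). Not NE.
(D, Y): P1 can switch to U (2 → 12). Not NE.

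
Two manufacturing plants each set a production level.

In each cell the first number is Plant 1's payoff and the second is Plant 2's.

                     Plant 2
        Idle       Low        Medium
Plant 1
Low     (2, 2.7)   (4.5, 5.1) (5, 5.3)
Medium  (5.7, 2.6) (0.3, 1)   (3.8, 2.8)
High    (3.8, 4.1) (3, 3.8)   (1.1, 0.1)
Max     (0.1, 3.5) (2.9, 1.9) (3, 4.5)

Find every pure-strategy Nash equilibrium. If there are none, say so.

Mark each player's best response to every combination of opponents' strategies; a profile where every player is best-responding is a pure Nash equilibrium.
Plant 1 against Idle: payoffs 2, 5.7, 3.8, 0.1 → best response Medium.
Plant 1 against Low: payoffs 4.5, 0.3, 3, 2.9 → best response Low.
Plant 1 against Medium: payoffs 5, 3.8, 1.1, 3 → best response Low.
Plant 2 against Low: payoffs 2.7, 5.1, 5.3 → best response Medium.
Plant 2 against Medium: payoffs 2.6, 1, 2.8 → best response Medium.
Plant 2 against High: payoffs 4.1, 3.8, 0.1 → best response Idle.
Plant 2 against Max: payoffs 3.5, 1.9, 4.5 → best response Medium.
Mutual best responses: (Low, Medium).

The unique pure-strategy Nash equilibrium is (Low, Medium).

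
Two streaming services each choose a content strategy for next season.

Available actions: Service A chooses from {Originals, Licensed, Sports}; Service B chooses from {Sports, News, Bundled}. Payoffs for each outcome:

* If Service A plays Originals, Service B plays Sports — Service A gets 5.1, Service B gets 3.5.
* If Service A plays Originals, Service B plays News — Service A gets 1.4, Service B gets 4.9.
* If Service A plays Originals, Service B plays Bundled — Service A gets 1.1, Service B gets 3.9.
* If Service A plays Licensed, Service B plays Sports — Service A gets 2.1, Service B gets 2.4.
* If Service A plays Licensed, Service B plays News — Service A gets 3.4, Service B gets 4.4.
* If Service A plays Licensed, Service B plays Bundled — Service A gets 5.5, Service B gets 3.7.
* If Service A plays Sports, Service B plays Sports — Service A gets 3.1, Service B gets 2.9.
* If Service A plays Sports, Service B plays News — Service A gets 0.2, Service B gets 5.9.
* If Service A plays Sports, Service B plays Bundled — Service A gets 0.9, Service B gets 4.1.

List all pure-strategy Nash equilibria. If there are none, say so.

(Licensed, News)

(Originals, Sports): Service B can switch to News (3.5 → 4.9). Not NE.
(Originals, News): Service A can switch to Licensed (1.4 → 3.4). Not NE.
(Originals, Bundled): Service A can switch to Licensed (1.1 → 5.5). Not NE.
(Licensed, Sports): Service A can switch to Originals (2.1 → 5.1). Not NE.
(Licensed, News): Service A gets 3.4, best alternative 1.4; Service B gets 4.4, best alternative 3.7. No profitable deviation — NE.
(Licensed, Bundled): Service B can switch to News (3.7 → 4.4). Not NE.
(Sports, Sports): Service A can switch to Originals (3.1 → 5.1). Not NE.
(Sports, News): Service A can switch to Originals (0.2 → 1.4). Not NE.
(Sports, Bundled): Service A can switch to Originals (0.9 → 1.1). Not NE.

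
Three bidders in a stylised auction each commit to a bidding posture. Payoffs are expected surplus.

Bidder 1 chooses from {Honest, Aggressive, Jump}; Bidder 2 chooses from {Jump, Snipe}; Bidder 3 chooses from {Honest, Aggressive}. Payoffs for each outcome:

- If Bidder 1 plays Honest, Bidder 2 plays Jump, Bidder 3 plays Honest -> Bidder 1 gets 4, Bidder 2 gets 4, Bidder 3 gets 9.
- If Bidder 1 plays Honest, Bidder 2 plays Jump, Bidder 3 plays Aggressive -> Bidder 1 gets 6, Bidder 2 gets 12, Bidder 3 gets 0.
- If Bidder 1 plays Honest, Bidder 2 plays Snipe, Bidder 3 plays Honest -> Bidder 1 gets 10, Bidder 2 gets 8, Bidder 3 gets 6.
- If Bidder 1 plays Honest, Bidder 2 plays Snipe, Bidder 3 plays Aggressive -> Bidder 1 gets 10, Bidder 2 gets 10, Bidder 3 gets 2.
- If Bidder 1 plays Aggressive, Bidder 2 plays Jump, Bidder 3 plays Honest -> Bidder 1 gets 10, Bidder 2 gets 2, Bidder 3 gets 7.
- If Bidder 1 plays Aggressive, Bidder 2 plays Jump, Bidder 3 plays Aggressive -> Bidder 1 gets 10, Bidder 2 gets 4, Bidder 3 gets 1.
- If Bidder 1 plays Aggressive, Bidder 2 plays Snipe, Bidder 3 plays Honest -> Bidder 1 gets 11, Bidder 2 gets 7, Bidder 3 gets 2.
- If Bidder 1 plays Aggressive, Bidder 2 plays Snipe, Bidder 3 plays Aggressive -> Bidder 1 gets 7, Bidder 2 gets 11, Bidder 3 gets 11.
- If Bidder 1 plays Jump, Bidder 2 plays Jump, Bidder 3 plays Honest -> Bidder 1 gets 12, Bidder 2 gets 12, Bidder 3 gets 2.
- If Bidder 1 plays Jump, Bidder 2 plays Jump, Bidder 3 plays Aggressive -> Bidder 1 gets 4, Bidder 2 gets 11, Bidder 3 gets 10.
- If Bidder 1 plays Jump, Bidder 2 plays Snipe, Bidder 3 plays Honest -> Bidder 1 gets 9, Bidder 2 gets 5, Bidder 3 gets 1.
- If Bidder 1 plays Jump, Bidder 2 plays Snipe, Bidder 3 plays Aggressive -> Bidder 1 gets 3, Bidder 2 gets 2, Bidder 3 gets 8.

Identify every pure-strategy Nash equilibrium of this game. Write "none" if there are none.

There is no pure-strategy Nash equilibrium.

(Honest, Jump, Honest): Bidder 1 can switch to Aggressive (4 → 10). Not NE.
(Honest, Jump, Aggressive): Bidder 1 can switch to Aggressive (6 → 10). Not NE.
(Honest, Snipe, Honest): Bidder 1 can switch to Aggressive (10 → 11). Not NE.
(Honest, Snipe, Aggressive): Bidder 2 can switch to Jump (10 → 12). Not NE.
(Aggressive, Jump, Honest): Bidder 1 can switch to Jump (10 → 12). Not NE.
(Aggressive, Jump, Aggressive): Bidder 2 can switch to Snipe (4 → 11). Not NE.
(Aggressive, Snipe, Honest): Bidder 3 can switch to Aggressive (2 → 11). Not NE.
(Aggressive, Snipe, Aggressive): Bidder 1 can switch to Honest (7 → 10). Not NE.
(Jump, Jump, Honest): Bidder 3 can switch to Aggressive (2 → 10). Not NE.
(Jump, Jump, Aggressive): Bidder 1 can switch to Honest (4 → 6). Not NE.
(The remaining 2 profiles each have a profitable deviation by the same check.)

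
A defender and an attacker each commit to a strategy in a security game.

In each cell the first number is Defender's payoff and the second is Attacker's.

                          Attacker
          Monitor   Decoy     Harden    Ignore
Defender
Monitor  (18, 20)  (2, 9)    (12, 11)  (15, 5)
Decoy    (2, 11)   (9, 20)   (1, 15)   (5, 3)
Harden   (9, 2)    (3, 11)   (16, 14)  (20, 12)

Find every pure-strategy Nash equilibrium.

Pure-strategy Nash equilibria: (Monitor, Monitor), (Decoy, Decoy), (Harden, Harden)

Check each profile: it is a Nash equilibrium iff no player can strictly gain by switching unilaterally.
(Monitor, Monitor): Defender gets 18, best alternative 9; Attacker gets 20, best alternative 11. No profitable deviation — NE.
(Monitor, Decoy): Defender can switch to Decoy (2 → 9). Not NE.
(Monitor, Harden): Defender can switch to Harden (12 → 16). Not NE.
(Monitor, Ignore): Defender can switch to Harden (15 → 20). Not NE.
(Decoy, Monitor): Defender can switch to Monitor (2 → 18). Not NE.
(Decoy, Decoy): Defender gets 9, best alternative 3; Attacker gets 20, best alternative 15. No profitable deviation — NE.
(Decoy, Harden): Defender can switch to Monitor (1 → 12). Not NE.
(Decoy, Ignore): Defender can switch to Monitor (5 → 15). Not NE.
(Harden, Harden): Defender gets 16, best alternative 12; Attacker gets 14, best alternative 12. No profitable deviation — NE.
(The remaining 3 profiles each have a profitable deviation by the same check.)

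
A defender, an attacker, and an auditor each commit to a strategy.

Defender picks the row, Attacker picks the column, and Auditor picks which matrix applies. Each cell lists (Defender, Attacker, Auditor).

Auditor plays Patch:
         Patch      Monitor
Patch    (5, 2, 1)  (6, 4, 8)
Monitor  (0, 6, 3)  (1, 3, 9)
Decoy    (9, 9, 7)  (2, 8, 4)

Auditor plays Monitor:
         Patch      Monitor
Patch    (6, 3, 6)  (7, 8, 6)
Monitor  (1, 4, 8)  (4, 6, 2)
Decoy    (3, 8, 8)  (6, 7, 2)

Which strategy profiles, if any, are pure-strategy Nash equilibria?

The unique pure-strategy Nash equilibrium is (Patch, Monitor, Patch).

Defender against (Patch, Patch): payoffs 5, 0, 9 → best response Decoy.
Defender against (Patch, Monitor): payoffs 6, 1, 3 → best response Patch.
Defender against (Monitor, Patch): payoffs 6, 1, 2 → best response Patch.
Defender against (Monitor, Monitor): payoffs 7, 4, 6 → best response Patch.
Attacker against (Patch, Patch): payoffs 2, 4 → best response Monitor.
Attacker against (Patch, Monitor): payoffs 3, 8 → best response Monitor.
Attacker against (Monitor, Patch): payoffs 6, 3 → best response Patch.
Attacker against (Monitor, Monitor): payoffs 4, 6 → best response Monitor.
Attacker against (Decoy, Patch): payoffs 9, 8 → best response Patch.
Attacker against (Decoy, Monitor): payoffs 8, 7 → best response Patch.
Auditor against (Patch, Patch): payoffs 1, 6 → best response Monitor.
Auditor against (Patch, Monitor): payoffs 8, 6 → best response Patch.
Auditor against (Monitor, Patch): payoffs 3, 8 → best response Monitor.
Auditor against (Monitor, Monitor): payoffs 9, 2 → best response Patch.
Auditor against (Decoy, Patch): payoffs 7, 8 → best response Monitor.
Auditor against (Decoy, Monitor): payoffs 4, 2 → best response Patch.
Mutual best responses: (Patch, Monitor, Patch).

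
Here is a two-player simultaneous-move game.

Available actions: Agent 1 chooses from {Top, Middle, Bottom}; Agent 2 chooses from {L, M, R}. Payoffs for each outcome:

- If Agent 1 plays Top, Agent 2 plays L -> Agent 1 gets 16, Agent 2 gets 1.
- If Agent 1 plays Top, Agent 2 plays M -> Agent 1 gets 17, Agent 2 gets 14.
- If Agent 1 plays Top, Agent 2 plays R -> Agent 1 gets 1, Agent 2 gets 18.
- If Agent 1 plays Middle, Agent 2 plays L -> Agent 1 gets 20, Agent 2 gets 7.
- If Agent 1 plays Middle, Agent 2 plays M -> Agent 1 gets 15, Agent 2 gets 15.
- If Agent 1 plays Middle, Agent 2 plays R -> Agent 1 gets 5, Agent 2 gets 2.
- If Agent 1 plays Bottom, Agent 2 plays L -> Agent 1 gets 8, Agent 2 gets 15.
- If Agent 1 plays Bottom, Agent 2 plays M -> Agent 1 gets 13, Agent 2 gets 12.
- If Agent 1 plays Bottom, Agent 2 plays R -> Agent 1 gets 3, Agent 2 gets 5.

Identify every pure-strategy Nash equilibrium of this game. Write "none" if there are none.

For each strategy profile, look for a profitable unilateral deviation.
(Top, L): Agent 1 can switch to Middle (16 → 20). Not NE.
(Top, M): Agent 2 can switch to R (14 → 18). Not NE.
(Top, R): Agent 1 can switch to Middle (1 → 5). Not NE.
(Middle, L): Agent 2 can switch to M (7 → 15). Not NE.
(Middle, M): Agent 1 can switch to Top (15 → 17). Not NE.
(Middle, R): Agent 2 can switch to L (2 → 7). Not NE.
(Bottom, L): Agent 1 can switch to Top (8 → 16). Not NE.
(Bottom, M): Agent 1 can switch to Top (13 → 17). Not NE.
(The remaining 1 profile has a profitable deviation by the same check.)

No pure-strategy Nash equilibrium.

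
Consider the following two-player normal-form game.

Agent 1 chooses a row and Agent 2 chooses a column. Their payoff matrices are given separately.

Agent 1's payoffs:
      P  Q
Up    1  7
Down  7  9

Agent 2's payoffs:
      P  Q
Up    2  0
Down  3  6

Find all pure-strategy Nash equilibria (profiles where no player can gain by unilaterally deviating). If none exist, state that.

Pure NE: (Down, Q)

Check each profile: it is a Nash equilibrium iff no player can strictly gain by switching unilaterally.
(Up, P): Agent 1 can switch to Down (1 → 7). Not NE.
(Up, Q): Agent 1 can switch to Down (7 → 9). Not NE.
(Down, P): Agent 2 can switch to Q (3 → 6). Not NE.
(Down, Q): Agent 1 gets 9, best alternative 7; Agent 2 gets 6, best alternative 3. No profitable deviation — NE.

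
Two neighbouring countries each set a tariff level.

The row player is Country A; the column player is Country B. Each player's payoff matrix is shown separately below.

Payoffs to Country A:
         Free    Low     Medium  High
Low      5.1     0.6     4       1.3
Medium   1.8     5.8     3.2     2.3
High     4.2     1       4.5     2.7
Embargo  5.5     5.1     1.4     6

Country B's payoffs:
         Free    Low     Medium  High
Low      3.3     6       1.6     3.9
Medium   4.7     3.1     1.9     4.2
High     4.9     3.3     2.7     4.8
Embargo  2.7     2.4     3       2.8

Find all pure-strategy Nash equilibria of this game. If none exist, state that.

No pure-strategy Nash equilibrium.

Country A against Free: payoffs 5.1, 1.8, 4.2, 5.5 → best response Embargo.
Country A against Low: payoffs 0.6, 5.8, 1, 5.1 → best response Medium.
Country A against Medium: payoffs 4, 3.2, 4.5, 1.4 → best response High.
Country A against High: payoffs 1.3, 2.3, 2.7, 6 → best response Embargo.
Country B against Low: payoffs 3.3, 6, 1.6, 3.9 → best response Low.
Country B against Medium: payoffs 4.7, 3.1, 1.9, 4.2 → best response Free.
Country B against High: payoffs 4.9, 3.3, 2.7, 4.8 → best response Free.
Country B against Embargo: payoffs 2.7, 2.4, 3, 2.8 → best response Medium.
No profile is a mutual best response for all players.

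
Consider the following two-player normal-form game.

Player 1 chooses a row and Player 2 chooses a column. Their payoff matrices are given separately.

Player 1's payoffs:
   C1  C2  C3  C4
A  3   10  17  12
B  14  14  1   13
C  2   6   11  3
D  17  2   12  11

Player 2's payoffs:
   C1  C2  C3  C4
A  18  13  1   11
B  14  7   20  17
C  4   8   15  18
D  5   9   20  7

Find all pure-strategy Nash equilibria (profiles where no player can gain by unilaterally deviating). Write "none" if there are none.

There is no pure-strategy Nash equilibrium.

(A, C1): Player 1 can switch to B (3 → 14). Not NE.
(A, C2): Player 1 can switch to B (10 → 14). Not NE.
(A, C3): Player 2 can switch to C1 (1 → 18). Not NE.
(A, C4): Player 1 can switch to B (12 → 13). Not NE.
(B, C1): Player 1 can switch to D (14 → 17). Not NE.
(B, C2): Player 2 can switch to C1 (7 → 14). Not NE.
(B, C3): Player 1 can switch to A (1 → 17). Not NE.
(B, C4): Player 2 can switch to C3 (17 → 20). Not NE.
(C, C1): Player 1 can switch to A (2 → 3). Not NE.
(C, C2): Player 1 can switch to A (6 → 10). Not NE.
(The remaining 6 profiles each have a profitable deviation by the same check.)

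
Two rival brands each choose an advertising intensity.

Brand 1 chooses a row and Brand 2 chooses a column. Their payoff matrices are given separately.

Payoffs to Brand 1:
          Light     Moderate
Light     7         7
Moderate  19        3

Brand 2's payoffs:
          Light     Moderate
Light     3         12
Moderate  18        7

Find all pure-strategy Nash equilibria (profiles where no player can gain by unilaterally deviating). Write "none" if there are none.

(Light, Light): Brand 1 can switch to Moderate (7 → 19). Not NE.
(Light, Moderate): Brand 1 gets 7, best alternative 3; Brand 2 gets 12, best alternative 3. No profitable deviation — NE.
(Moderate, Light): Brand 1 gets 19, best alternative 7; Brand 2 gets 18, best alternative 7. No profitable deviation — NE.
(Moderate, Moderate): Brand 1 can switch to Light (3 → 7). Not NE.

The pure Nash equilibria are (Light, Moderate) and (Moderate, Light).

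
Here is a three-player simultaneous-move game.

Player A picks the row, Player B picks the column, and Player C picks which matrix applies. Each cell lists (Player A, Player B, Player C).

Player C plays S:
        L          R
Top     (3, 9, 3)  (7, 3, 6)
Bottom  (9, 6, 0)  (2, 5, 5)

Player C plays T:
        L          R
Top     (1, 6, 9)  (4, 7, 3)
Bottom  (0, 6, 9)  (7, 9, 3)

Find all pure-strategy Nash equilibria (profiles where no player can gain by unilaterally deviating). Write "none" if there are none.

No pure-strategy Nash equilibrium.

Player A against (L, S): payoffs 3, 9 → best response Bottom.
Player A against (L, T): payoffs 1, 0 → best response Top.
Player A against (R, S): payoffs 7, 2 → best response Top.
Player A against (R, T): payoffs 4, 7 → best response Bottom.
Player B against (Top, S): payoffs 9, 3 → best response L.
Player B against (Top, T): payoffs 6, 7 → best response R.
Player B against (Bottom, S): payoffs 6, 5 → best response L.
Player B against (Bottom, T): payoffs 6, 9 → best response R.
Player C against (Top, L): payoffs 3, 9 → best response T.
Player C against (Top, R): payoffs 6, 3 → best response S.
Player C against (Bottom, L): payoffs 0, 9 → best response T.
Player C against (Bottom, R): payoffs 5, 3 → best response S.
No profile is a mutual best response for all players.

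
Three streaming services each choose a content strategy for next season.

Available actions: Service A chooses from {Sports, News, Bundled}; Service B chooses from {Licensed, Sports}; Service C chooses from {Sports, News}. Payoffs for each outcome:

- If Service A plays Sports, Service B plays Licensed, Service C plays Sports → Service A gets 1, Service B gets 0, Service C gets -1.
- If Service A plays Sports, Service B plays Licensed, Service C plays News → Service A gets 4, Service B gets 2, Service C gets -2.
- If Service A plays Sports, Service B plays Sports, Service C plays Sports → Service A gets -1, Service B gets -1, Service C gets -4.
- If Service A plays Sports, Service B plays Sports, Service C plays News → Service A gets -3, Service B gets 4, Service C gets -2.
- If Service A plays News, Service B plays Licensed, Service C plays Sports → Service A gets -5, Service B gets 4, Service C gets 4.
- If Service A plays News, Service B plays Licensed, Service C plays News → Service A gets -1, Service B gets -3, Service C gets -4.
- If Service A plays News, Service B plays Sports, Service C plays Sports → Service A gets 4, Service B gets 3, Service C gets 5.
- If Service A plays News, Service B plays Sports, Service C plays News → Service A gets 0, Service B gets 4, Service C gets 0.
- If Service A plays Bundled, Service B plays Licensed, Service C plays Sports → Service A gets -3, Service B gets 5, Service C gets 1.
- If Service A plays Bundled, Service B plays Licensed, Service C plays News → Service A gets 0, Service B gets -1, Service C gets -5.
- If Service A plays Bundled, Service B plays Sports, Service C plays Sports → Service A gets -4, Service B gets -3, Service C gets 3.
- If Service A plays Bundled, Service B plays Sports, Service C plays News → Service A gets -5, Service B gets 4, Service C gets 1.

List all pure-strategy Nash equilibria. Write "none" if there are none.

(Sports, Licensed, Sports): Service A gets 1, best alternative -3; Service B gets 0, best alternative -1; Service C gets -1, best alternative -2. No profitable deviation — NE.
(Sports, Licensed, News): Service B can switch to Sports (2 → 4). Not NE.
(Sports, Sports, Sports): Service A can switch to News (-1 → 4). Not NE.
(Sports, Sports, News): Service A can switch to News (-3 → 0). Not NE.
(News, Licensed, Sports): Service A can switch to Sports (-5 → 1). Not NE.
(News, Licensed, News): Service A can switch to Sports (-1 → 4). Not NE.
(News, Sports, Sports): Service B can switch to Licensed (3 → 4). Not NE.
(News, Sports, News): Service C can switch to Sports (0 → 5). Not NE.
(Bundled, Licensed, Sports): Service A can switch to Sports (-3 → 1). Not NE.
(The remaining 3 profiles each have a profitable deviation by the same check.)

Pure NE: (Sports, Licensed, Sports)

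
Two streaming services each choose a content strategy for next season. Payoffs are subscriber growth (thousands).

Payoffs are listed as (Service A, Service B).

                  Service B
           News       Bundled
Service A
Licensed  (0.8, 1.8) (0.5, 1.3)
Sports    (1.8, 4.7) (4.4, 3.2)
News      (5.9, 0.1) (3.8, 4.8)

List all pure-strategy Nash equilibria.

(Licensed, News): Service A can switch to Sports (0.8 → 1.8). Not NE.
(Licensed, Bundled): Service A can switch to Sports (0.5 → 4.4). Not NE.
(Sports, News): Service A can switch to News (1.8 → 5.9). Not NE.
(Sports, Bundled): Service B can switch to News (3.2 → 4.7). Not NE.
(News, News): Service B can switch to Bundled (0.1 → 4.8). Not NE.
(News, Bundled): Service A can switch to Sports (3.8 → 4.4). Not NE.

No pure-strategy Nash equilibrium.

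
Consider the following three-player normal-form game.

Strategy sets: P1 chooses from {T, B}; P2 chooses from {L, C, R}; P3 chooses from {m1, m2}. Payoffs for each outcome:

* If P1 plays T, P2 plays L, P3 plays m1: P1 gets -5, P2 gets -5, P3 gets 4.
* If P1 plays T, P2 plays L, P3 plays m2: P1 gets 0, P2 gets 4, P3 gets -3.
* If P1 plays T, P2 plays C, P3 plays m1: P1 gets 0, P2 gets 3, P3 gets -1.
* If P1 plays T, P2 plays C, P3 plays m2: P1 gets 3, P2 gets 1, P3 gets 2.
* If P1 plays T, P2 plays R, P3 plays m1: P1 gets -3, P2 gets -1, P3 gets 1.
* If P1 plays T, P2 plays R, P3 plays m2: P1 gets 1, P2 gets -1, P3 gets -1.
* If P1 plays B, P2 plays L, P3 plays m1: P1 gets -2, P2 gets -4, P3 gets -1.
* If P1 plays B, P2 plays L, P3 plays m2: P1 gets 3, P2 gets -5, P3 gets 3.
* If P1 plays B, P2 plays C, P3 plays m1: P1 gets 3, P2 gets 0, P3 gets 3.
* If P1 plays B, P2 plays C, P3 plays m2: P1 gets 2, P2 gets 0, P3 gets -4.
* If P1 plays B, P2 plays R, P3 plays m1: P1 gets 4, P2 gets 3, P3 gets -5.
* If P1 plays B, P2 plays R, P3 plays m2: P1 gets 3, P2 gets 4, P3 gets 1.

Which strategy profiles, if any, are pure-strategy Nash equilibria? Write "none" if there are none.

The unique pure-strategy Nash equilibrium is (B, R, m2).

For each player, find the best response to each opponent profile; mutual best responses are the pure NE.
P1 against (L, m1): payoffs -5, -2 → best response B.
P1 against (L, m2): payoffs 0, 3 → best response B.
P1 against (C, m1): payoffs 0, 3 → best response B.
P1 against (C, m2): payoffs 3, 2 → best response T.
P1 against (R, m1): payoffs -3, 4 → best response B.
P1 against (R, m2): payoffs 1, 3 → best response B.
P2 against (T, m1): payoffs -5, 3, -1 → best response C.
P2 against (T, m2): payoffs 4, 1, -1 → best response L.
P2 against (B, m1): payoffs -4, 0, 3 → best response R.
P2 against (B, m2): payoffs -5, 0, 4 → best response R.
P3 against (T, L): payoffs 4, -3 → best response m1.
P3 against (T, C): payoffs -1, 2 → best response m2.
P3 against (T, R): payoffs 1, -1 → best response m1.
P3 against (B, L): payoffs -1, 3 → best response m2.
P3 against (B, C): payoffs 3, -4 → best response m1.
P3 against (B, R): payoffs -5, 1 → best response m2.
Mutual best responses: (B, R, m2).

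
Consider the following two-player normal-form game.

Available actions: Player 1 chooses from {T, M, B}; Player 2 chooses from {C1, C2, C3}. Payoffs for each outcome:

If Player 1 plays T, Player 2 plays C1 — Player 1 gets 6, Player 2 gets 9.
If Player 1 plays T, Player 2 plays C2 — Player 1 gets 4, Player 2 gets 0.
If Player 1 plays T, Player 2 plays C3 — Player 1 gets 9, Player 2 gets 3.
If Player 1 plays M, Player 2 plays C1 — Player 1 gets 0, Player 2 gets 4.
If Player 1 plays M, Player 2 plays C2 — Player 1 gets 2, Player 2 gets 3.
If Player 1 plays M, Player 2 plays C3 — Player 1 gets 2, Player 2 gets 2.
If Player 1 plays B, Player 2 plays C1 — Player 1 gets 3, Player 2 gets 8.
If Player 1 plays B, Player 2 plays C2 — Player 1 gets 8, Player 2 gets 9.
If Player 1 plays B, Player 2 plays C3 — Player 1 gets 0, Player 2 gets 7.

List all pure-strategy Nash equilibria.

Player 1 against C1: payoffs 6, 0, 3 → best response T.
Player 1 against C2: payoffs 4, 2, 8 → best response B.
Player 1 against C3: payoffs 9, 2, 0 → best response T.
Player 2 against T: payoffs 9, 0, 3 → best response C1.
Player 2 against M: payoffs 4, 3, 2 → best response C1.
Player 2 against B: payoffs 8, 9, 7 → best response C2.
Mutual best responses: (T, C1); (B, C2).

The pure Nash equilibria are (T, C1); (B, C2).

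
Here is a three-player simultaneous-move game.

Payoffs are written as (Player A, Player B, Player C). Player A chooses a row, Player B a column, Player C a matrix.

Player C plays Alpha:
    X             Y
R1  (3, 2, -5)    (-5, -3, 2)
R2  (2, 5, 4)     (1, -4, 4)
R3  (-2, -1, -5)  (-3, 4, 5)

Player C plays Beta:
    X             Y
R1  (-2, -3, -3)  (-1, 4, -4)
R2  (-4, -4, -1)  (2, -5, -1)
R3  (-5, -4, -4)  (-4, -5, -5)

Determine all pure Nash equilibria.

No pure-strategy Nash equilibrium.

Player A against (X, Alpha): payoffs 3, 2, -2 → best response R1.
Player A against (X, Beta): payoffs -2, -4, -5 → best response R1.
Player A against (Y, Alpha): payoffs -5, 1, -3 → best response R2.
Player A against (Y, Beta): payoffs -1, 2, -4 → best response R2.
Player B against (R1, Alpha): payoffs 2, -3 → best response X.
Player B against (R1, Beta): payoffs -3, 4 → best response Y.
Player B against (R2, Alpha): payoffs 5, -4 → best response X.
Player B against (R2, Beta): payoffs -4, -5 → best response X.
Player B against (R3, Alpha): payoffs -1, 4 → best response Y.
Player B against (R3, Beta): payoffs -4, -5 → best response X.
Player C against (R1, X): payoffs -5, -3 → best response Beta.
Player C against (R1, Y): payoffs 2, -4 → best response Alpha.
Player C against (R2, X): payoffs 4, -1 → best response Alpha.
Player C against (R2, Y): payoffs 4, -1 → best response Alpha.
Player C against (R3, X): payoffs -5, -4 → best response Beta.
Player C against (R3, Y): payoffs 5, -5 → best response Alpha.
No profile is a mutual best response for all players.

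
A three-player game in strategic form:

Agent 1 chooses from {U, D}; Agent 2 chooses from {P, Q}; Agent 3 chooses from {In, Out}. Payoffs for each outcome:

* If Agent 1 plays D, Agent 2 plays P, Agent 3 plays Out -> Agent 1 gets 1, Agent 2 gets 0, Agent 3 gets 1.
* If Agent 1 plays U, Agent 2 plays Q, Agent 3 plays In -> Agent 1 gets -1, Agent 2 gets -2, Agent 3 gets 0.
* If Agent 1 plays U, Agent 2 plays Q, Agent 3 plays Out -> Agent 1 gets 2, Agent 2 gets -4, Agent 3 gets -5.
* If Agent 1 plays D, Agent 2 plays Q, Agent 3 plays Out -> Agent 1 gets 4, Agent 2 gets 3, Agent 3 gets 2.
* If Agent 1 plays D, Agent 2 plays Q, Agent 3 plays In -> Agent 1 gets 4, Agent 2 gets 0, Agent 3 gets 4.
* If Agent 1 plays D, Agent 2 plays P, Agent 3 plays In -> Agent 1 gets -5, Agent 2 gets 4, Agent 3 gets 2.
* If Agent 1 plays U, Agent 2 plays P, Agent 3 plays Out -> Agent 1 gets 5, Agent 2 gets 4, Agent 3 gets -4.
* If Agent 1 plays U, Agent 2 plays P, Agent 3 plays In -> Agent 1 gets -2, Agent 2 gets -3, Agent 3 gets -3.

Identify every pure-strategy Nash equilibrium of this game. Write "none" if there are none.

Agent 1 against (P, In): payoffs -2, -5 → best response U.
Agent 1 against (P, Out): payoffs 5, 1 → best response U.
Agent 1 against (Q, In): payoffs -1, 4 → best response D.
Agent 1 against (Q, Out): payoffs 2, 4 → best response D.
Agent 2 against (U, In): payoffs -3, -2 → best response Q.
Agent 2 against (U, Out): payoffs 4, -4 → best response P.
Agent 2 against (D, In): payoffs 4, 0 → best response P.
Agent 2 against (D, Out): payoffs 0, 3 → best response Q.
Agent 3 against (U, P): payoffs -3, -4 → best response In.
Agent 3 against (U, Q): payoffs 0, -5 → best response In.
Agent 3 against (D, P): payoffs 2, 1 → best response In.
Agent 3 against (D, Q): payoffs 4, 2 → best response In.
No profile is a mutual best response for all players.

none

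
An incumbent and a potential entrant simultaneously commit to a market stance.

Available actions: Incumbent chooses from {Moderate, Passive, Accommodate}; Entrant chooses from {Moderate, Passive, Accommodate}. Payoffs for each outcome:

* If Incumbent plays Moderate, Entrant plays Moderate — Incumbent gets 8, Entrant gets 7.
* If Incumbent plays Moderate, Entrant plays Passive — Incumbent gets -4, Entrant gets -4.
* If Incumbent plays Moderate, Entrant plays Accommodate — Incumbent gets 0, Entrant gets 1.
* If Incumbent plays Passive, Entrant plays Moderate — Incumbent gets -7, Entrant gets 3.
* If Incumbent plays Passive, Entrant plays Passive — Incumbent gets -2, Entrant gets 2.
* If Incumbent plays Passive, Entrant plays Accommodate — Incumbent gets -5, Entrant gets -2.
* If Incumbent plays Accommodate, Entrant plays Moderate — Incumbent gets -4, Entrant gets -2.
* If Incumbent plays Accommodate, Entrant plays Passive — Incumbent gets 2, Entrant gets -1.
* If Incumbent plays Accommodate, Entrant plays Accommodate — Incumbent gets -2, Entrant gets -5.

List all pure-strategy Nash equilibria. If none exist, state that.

(Moderate, Moderate) and (Accommodate, Passive)

Incumbent against Moderate: payoffs 8, -7, -4 → best response Moderate.
Incumbent against Passive: payoffs -4, -2, 2 → best response Accommodate.
Incumbent against Accommodate: payoffs 0, -5, -2 → best response Moderate.
Entrant against Moderate: payoffs 7, -4, 1 → best response Moderate.
Entrant against Passive: payoffs 3, 2, -2 → best response Moderate.
Entrant against Accommodate: payoffs -2, -1, -5 → best response Passive.
Mutual best responses: (Moderate, Moderate); (Accommodate, Passive).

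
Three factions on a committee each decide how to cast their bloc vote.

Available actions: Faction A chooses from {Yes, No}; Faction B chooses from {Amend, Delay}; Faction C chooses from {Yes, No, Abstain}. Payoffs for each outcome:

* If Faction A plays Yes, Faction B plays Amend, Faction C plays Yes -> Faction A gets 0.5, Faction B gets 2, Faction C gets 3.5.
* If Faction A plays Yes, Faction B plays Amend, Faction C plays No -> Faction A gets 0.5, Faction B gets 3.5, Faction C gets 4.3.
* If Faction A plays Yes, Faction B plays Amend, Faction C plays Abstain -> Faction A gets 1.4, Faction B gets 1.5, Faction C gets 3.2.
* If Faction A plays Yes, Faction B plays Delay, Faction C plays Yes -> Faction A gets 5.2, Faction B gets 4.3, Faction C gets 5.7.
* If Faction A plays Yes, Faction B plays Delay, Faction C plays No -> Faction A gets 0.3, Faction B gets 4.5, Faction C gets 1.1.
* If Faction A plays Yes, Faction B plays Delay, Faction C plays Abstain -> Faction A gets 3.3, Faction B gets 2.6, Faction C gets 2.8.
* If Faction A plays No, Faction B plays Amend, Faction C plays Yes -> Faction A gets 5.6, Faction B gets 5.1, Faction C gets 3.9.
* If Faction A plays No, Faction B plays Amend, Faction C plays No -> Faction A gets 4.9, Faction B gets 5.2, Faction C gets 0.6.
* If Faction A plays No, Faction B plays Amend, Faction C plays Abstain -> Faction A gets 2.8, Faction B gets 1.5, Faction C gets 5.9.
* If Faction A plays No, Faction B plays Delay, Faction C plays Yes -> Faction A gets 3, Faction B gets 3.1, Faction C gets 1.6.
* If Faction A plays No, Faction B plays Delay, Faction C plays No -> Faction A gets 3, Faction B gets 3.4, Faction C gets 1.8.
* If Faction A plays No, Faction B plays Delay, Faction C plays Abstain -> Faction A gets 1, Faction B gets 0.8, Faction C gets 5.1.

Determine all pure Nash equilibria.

The pure Nash equilibria are (Yes, Delay, Yes); (No, Amend, Abstain).

For each player, find the best response to each opponent profile; mutual best responses are the pure NE.
Faction A against (Amend, Yes): payoffs 0.5, 5.6 → best response No.
Faction A against (Amend, No): payoffs 0.5, 4.9 → best response No.
Faction A against (Amend, Abstain): payoffs 1.4, 2.8 → best response No.
Faction A against (Delay, Yes): payoffs 5.2, 3 → best response Yes.
Faction A against (Delay, No): payoffs 0.3, 3 → best response No.
Faction A against (Delay, Abstain): payoffs 3.3, 1 → best response Yes.
Faction B against (Yes, Yes): payoffs 2, 4.3 → best response Delay.
Faction B against (Yes, No): payoffs 3.5, 4.5 → best response Delay.
Faction B against (Yes, Abstain): payoffs 1.5, 2.6 → best response Delay.
Faction B against (No, Yes): payoffs 5.1, 3.1 → best response Amend.
Faction B against (No, No): payoffs 5.2, 3.4 → best response Amend.
Faction B against (No, Abstain): payoffs 1.5, 0.8 → best response Amend.
Faction C against (Yes, Amend): payoffs 3.5, 4.3, 3.2 → best response No.
Faction C against (Yes, Delay): payoffs 5.7, 1.1, 2.8 → best response Yes.
Faction C against (No, Amend): payoffs 3.9, 0.6, 5.9 → best response Abstain.
Faction C against (No, Delay): payoffs 1.6, 1.8, 5.1 → best response Abstain.
Mutual best responses: (Yes, Delay, Yes); (No, Amend, Abstain).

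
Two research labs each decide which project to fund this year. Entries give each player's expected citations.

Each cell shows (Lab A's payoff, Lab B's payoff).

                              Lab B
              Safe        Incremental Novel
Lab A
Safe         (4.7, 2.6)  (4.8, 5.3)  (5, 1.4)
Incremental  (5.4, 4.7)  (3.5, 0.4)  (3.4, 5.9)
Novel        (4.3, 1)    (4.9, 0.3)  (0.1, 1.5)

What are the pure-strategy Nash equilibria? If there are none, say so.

Check each profile: it is a Nash equilibrium iff no player can strictly gain by switching unilaterally.
(Safe, Safe): Lab A can switch to Incremental (4.7 → 5.4). Not NE.
(Safe, Incremental): Lab A can switch to Novel (4.8 → 4.9). Not NE.
(Safe, Novel): Lab B can switch to Safe (1.4 → 2.6). Not NE.
(Incremental, Safe): Lab B can switch to Novel (4.7 → 5.9). Not NE.
(Incremental, Incremental): Lab A can switch to Safe (3.5 → 4.8). Not NE.
(Incremental, Novel): Lab A can switch to Safe (3.4 → 5). Not NE.
(The remaining 3 profiles each have a profitable deviation by the same check.)

none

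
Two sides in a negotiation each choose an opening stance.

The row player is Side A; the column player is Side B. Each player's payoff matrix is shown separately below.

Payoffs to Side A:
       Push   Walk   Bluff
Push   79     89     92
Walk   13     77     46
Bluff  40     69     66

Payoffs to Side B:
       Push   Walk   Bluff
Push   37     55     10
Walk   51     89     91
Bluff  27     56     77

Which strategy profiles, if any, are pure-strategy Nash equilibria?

Mark each player's best response to every combination of opponents' strategies; a profile where every player is best-responding is a pure Nash equilibrium.
Side A against Push: payoffs 79, 13, 40 → best response Push.
Side A against Walk: payoffs 89, 77, 69 → best response Push.
Side A against Bluff: payoffs 92, 46, 66 → best response Push.
Side B against Push: payoffs 37, 55, 10 → best response Walk.
Side B against Walk: payoffs 51, 89, 91 → best response Bluff.
Side B against Bluff: payoffs 27, 56, 77 → best response Bluff.
Mutual best responses: (Push, Walk).

The unique pure-strategy Nash equilibrium is (Push, Walk).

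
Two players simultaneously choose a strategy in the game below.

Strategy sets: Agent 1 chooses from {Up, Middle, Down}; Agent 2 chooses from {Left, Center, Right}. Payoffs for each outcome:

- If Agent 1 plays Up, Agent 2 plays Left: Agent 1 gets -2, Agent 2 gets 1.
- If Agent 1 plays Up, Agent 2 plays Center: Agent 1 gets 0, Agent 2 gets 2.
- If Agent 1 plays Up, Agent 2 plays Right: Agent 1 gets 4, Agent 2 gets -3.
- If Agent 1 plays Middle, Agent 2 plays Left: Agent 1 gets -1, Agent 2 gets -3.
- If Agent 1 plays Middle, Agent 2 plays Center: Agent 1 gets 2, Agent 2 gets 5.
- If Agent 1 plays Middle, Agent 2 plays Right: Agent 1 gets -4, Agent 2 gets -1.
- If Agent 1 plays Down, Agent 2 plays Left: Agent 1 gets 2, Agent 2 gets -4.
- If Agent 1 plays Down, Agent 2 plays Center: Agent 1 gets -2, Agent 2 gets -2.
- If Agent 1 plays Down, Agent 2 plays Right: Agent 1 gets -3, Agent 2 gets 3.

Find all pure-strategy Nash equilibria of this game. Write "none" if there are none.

Pure NE: (Middle, Center)

Agent 1 against Left: payoffs -2, -1, 2 → best response Down.
Agent 1 against Center: payoffs 0, 2, -2 → best response Middle.
Agent 1 against Right: payoffs 4, -4, -3 → best response Up.
Agent 2 against Up: payoffs 1, 2, -3 → best response Center.
Agent 2 against Middle: payoffs -3, 5, -1 → best response Center.
Agent 2 against Down: payoffs -4, -2, 3 → best response Right.
Mutual best responses: (Middle, Center).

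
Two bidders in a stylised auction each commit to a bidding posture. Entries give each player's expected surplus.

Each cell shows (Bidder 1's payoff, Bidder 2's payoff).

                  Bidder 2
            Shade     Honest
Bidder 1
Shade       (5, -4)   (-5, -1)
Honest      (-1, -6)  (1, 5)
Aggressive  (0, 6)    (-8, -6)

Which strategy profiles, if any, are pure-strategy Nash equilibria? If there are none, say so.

(Honest, Honest)

Mark each player's best response to every combination of opponents' strategies; a profile where every player is best-responding is a pure Nash equilibrium.
Bidder 1 against Shade: payoffs 5, -1, 0 → best response Shade.
Bidder 1 against Honest: payoffs -5, 1, -8 → best response Honest.
Bidder 2 against Shade: payoffs -4, -1 → best response Honest.
Bidder 2 against Honest: payoffs -6, 5 → best response Honest.
Bidder 2 against Aggressive: payoffs 6, -6 → best response Shade.
Mutual best responses: (Honest, Honest).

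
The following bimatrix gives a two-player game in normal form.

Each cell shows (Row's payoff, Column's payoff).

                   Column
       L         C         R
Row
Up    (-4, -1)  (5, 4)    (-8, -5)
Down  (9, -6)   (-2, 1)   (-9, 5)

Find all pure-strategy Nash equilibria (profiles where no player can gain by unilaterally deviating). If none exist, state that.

For each player, find the best response to each opponent profile; mutual best responses are the pure NE.
Row against L: payoffs -4, 9 → best response Down.
Row against C: payoffs 5, -2 → best response Up.
Row against R: payoffs -8, -9 → best response Up.
Column against Up: payoffs -1, 4, -5 → best response C.
Column against Down: payoffs -6, 1, 5 → best response R.
Mutual best responses: (Up, C).

The unique pure-strategy Nash equilibrium is (Up, C).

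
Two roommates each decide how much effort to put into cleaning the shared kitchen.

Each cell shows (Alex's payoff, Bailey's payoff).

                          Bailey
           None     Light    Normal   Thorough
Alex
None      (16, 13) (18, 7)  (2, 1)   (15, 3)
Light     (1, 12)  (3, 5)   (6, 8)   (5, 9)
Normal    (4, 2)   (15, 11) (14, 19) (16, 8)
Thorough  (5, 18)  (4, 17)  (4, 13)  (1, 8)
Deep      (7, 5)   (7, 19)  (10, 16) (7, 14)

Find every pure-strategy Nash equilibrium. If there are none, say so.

Pure-strategy Nash equilibria: (None, None), (Normal, Normal)

(None, None): Alex gets 16, best alternative 7; Bailey gets 13, best alternative 7. No profitable deviation — NE.
(None, Light): Bailey can switch to None (7 → 13). Not NE.
(None, Normal): Alex can switch to Light (2 → 6). Not NE.
(None, Thorough): Alex can switch to Normal (15 → 16). Not NE.
(Light, None): Alex can switch to None (1 → 16). Not NE.
(Light, Light): Alex can switch to None (3 → 18). Not NE.
(Light, Normal): Alex can switch to Normal (6 → 14). Not NE.
(Light, Thorough): Alex can switch to None (5 → 15). Not NE.
(Normal, None): Alex can switch to None (4 → 16). Not NE.
(Normal, Normal): Alex gets 14, best alternative 10; Bailey gets 19, best alternative 11. No profitable deviation — NE.
(The remaining 10 profiles each have a profitable deviation by the same check.)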